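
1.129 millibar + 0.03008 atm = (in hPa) 31.61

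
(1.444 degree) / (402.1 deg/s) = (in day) 4.156e-08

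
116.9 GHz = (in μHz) 1.169e+17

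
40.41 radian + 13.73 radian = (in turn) 8.617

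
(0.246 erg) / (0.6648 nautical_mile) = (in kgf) 2.037e-12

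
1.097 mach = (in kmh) 1345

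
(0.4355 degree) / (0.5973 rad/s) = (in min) 0.0002121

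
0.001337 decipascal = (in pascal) 0.0001337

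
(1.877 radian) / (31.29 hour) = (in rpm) 0.0001591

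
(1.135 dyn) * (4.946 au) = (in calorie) 2.007e+06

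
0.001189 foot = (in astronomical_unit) 2.423e-15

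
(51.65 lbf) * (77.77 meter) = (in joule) 1.787e+04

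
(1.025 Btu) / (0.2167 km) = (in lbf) 1.122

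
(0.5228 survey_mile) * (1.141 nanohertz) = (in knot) 1.866e-06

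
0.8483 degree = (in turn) 0.002356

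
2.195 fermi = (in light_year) 2.32e-31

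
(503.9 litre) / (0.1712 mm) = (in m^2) 2943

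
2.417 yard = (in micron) 2.21e+06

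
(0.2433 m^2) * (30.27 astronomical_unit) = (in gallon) 2.91e+14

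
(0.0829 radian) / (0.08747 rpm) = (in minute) 0.1508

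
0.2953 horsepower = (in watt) 220.2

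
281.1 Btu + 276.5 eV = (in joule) 2.966e+05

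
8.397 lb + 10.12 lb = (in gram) 8399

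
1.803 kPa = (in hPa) 18.03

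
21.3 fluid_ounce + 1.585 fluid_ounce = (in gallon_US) 0.1788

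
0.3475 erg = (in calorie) 8.305e-09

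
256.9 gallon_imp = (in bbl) 7.346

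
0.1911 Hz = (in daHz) 0.01911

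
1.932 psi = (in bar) 0.1332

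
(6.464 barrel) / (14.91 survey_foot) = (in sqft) 2.434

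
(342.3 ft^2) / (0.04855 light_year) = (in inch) 2.726e-12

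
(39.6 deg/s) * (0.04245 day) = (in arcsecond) 5.229e+08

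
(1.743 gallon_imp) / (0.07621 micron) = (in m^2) 1.04e+05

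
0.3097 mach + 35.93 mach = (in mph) 2.76e+04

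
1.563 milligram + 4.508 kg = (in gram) 4508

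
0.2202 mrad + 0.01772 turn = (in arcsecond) 2.301e+04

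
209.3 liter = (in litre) 209.3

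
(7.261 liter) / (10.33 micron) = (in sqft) 7566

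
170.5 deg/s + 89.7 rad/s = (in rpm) 885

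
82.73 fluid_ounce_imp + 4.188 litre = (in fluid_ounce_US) 221.1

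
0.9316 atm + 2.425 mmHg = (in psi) 13.74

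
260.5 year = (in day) 9.508e+04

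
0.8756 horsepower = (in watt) 652.9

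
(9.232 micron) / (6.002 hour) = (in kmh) 1.538e-09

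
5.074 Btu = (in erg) 5.353e+10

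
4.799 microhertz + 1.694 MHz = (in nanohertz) 1.694e+15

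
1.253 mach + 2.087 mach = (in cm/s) 1.137e+05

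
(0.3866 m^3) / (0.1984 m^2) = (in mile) 0.001211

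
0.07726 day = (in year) 0.0002117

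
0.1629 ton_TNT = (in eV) 4.254e+27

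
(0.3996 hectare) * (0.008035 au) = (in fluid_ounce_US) 1.624e+17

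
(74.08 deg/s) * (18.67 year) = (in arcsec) 1.57e+14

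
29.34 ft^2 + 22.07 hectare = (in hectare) 22.07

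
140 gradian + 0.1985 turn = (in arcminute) 1.185e+04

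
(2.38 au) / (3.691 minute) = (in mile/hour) 3.596e+09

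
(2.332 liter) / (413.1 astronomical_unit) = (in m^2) 3.774e-17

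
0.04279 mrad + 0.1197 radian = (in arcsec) 2.47e+04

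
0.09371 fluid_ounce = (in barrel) 1.743e-05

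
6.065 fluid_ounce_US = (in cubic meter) 0.0001794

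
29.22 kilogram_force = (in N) 286.6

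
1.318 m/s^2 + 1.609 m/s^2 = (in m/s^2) 2.927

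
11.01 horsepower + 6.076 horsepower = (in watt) 1.274e+04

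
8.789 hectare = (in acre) 21.72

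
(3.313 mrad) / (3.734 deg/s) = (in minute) 0.0008473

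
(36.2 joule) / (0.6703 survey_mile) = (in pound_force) 0.007544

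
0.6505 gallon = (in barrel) 0.01549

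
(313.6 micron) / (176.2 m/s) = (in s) 1.78e-06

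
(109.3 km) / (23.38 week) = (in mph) 0.01729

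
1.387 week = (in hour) 233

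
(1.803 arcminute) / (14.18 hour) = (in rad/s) 1.027e-08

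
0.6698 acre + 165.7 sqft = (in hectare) 0.2726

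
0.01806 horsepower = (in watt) 13.47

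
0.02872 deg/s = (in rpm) 0.004787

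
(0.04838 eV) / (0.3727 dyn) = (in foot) 6.823e-15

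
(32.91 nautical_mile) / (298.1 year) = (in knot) 1.26e-05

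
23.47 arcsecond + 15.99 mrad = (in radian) 0.0161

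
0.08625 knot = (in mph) 0.09925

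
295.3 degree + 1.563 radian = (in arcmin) 2.309e+04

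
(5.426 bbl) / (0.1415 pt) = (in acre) 4.27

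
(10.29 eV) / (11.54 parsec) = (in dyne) 4.63e-31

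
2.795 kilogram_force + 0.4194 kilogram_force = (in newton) 31.52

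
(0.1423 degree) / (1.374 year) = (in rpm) 5.473e-10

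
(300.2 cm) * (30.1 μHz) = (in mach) 2.654e-07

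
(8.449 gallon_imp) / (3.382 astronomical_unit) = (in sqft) 8.172e-13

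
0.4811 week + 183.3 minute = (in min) 5033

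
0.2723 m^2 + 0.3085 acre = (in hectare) 0.1249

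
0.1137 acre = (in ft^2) 4953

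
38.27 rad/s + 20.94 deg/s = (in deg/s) 2214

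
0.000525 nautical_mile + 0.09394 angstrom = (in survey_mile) 0.0006042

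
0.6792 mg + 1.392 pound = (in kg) 0.6314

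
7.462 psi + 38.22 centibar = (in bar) 0.8967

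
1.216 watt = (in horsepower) 0.001631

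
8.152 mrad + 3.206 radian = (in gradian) 204.6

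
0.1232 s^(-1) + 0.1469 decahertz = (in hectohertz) 0.01592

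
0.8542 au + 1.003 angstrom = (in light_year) 1.351e-05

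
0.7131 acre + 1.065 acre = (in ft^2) 7.745e+04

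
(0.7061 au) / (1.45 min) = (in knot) 2.36e+09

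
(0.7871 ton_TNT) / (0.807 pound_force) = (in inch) 3.612e+10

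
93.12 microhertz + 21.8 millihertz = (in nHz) 2.189e+07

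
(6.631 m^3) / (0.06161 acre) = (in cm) 2.66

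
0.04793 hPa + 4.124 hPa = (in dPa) 4172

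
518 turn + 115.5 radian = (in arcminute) 1.159e+07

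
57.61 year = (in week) 3004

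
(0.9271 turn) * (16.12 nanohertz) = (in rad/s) 9.39e-08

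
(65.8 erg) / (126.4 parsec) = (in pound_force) 3.793e-25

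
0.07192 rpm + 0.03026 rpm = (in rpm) 0.1022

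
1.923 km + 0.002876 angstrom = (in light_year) 2.033e-13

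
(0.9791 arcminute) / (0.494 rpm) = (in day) 6.372e-08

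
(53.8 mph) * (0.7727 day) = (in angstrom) 1.606e+16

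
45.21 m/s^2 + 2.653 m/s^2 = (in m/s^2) 47.86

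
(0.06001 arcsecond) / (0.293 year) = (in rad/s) 3.149e-14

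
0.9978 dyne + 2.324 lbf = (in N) 10.34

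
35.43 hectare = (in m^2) 3.543e+05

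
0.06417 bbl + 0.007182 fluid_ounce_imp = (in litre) 10.2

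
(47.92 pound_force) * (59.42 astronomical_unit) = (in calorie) 4.529e+14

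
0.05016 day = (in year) 0.0001374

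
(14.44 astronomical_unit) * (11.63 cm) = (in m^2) 2.512e+11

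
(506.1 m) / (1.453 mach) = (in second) 1.023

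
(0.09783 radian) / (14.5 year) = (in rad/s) 2.139e-10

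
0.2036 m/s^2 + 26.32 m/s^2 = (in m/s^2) 26.52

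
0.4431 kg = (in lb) 0.9769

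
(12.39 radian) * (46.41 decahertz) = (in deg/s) 3.295e+05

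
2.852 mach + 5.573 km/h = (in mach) 2.857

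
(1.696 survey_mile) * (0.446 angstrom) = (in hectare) 1.217e-11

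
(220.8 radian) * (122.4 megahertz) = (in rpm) 2.581e+11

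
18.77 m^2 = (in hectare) 0.001877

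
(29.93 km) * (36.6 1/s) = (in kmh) 3.944e+06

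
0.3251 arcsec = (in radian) 1.576e-06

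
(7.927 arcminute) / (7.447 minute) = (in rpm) 4.928e-05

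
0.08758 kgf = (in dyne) 8.589e+04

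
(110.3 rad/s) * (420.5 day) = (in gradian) 2.551e+11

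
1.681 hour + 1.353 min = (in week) 0.01014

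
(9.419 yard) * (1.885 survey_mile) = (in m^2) 2.613e+04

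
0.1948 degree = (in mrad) 3.4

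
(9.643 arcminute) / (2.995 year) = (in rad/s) 2.97e-11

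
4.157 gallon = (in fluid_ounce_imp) 553.8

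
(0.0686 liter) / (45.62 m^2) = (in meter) 1.504e-06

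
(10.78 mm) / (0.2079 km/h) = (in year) 5.919e-09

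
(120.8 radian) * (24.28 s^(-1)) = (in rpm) 2.801e+04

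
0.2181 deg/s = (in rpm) 0.03635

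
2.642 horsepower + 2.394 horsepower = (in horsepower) 5.036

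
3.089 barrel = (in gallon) 129.7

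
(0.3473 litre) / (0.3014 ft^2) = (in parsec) 4.02e-19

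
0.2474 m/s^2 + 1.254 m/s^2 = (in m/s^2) 1.501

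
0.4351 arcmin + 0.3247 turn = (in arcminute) 7014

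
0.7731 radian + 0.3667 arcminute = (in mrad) 773.2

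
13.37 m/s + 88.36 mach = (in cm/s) 3.01e+06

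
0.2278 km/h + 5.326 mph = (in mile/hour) 5.468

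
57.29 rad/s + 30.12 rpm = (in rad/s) 60.44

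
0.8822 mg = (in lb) 1.945e-06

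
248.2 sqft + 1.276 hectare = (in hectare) 1.278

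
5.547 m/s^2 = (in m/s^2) 5.547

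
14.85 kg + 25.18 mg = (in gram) 1.485e+04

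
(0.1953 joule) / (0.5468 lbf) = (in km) 8.029e-05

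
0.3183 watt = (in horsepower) 0.0004268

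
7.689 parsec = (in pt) 6.725e+20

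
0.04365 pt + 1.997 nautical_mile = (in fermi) 3.698e+18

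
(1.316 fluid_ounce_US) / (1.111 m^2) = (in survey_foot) 0.0001149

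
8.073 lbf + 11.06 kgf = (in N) 144.4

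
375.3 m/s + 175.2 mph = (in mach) 1.332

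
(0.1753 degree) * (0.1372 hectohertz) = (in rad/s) 0.04198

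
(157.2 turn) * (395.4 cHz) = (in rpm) 3.729e+04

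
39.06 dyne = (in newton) 0.0003906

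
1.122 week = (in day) 7.854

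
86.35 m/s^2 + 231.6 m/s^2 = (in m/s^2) 317.9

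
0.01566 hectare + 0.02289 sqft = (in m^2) 156.6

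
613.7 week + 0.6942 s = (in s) 3.712e+08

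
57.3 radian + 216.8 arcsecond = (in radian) 57.3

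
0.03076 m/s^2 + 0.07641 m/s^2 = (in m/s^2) 0.1072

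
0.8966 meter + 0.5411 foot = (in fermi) 1.062e+15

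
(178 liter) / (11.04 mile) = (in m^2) 1.002e-05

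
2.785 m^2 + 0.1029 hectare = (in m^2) 1032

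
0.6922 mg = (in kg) 6.922e-07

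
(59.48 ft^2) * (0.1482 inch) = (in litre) 20.8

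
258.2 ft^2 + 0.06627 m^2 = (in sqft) 258.9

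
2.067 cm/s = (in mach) 6.07e-05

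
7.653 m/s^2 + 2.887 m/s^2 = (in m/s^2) 10.54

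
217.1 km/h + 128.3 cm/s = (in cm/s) 6159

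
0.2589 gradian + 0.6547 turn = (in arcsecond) 8.493e+05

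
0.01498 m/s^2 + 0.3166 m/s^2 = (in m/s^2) 0.3316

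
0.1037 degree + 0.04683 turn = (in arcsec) 6.106e+04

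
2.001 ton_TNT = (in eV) 5.226e+28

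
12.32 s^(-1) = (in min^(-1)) 739.2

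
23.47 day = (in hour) 563.3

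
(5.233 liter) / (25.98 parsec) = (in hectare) 6.528e-25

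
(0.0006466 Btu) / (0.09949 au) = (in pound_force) 1.03e-11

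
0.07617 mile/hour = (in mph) 0.07617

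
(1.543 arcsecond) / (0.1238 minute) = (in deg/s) 5.77e-05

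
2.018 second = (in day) 2.336e-05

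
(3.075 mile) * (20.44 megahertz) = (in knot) 1.966e+11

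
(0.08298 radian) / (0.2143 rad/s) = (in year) 1.228e-08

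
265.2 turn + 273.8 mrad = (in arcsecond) 3.438e+08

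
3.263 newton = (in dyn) 3.263e+05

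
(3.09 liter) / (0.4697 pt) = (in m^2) 18.65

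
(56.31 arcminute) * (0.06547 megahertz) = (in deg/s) 6.144e+04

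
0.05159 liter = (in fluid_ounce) 1.744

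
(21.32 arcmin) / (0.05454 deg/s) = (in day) 7.541e-05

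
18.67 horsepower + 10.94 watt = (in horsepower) 18.68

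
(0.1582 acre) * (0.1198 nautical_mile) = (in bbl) 8.934e+05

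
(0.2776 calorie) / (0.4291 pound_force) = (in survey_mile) 0.0003781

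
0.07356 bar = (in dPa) 7.356e+04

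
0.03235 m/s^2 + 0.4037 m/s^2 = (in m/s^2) 0.436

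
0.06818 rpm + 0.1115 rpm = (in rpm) 0.1797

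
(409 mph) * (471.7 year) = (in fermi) 2.72e+27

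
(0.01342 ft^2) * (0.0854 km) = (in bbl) 0.6697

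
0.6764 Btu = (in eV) 4.454e+21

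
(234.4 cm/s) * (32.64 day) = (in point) 1.874e+10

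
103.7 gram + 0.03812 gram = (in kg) 0.1037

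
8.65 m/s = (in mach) 0.0254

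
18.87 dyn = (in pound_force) 4.242e-05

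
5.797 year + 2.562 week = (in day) 2134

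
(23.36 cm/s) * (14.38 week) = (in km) 2032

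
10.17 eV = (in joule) 1.629e-18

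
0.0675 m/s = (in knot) 0.1312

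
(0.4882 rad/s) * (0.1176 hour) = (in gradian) 1.316e+04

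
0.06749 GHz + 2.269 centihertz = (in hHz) 6.749e+05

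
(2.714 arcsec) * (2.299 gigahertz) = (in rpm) 2.889e+05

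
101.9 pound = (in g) 4.622e+04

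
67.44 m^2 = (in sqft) 725.9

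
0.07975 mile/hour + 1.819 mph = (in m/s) 0.8488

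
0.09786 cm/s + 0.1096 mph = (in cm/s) 4.997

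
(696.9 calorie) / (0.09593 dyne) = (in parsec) 9.85e-08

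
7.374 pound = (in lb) 7.374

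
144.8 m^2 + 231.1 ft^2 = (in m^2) 166.3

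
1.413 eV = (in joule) 2.264e-19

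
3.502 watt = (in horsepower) 0.004696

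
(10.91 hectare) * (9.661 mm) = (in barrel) 6630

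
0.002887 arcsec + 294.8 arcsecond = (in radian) 0.001429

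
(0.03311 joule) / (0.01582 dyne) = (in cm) 2.093e+07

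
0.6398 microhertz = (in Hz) 6.398e-07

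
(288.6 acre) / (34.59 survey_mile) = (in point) 5.947e+04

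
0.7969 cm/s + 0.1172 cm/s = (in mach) 2.685e-05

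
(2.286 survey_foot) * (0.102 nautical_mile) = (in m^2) 131.6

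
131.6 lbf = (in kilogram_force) 59.69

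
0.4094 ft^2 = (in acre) 9.399e-06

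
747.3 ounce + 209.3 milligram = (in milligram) 2.119e+07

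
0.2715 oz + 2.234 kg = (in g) 2242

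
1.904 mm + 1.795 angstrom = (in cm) 0.1904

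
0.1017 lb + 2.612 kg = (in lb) 5.86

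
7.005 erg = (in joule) 7.005e-07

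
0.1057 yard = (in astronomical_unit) 6.461e-13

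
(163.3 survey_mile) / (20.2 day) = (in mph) 0.3368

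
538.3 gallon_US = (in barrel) 12.82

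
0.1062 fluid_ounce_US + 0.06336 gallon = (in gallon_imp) 0.05345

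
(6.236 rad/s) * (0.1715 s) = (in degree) 61.28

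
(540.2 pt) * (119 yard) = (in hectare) 0.002074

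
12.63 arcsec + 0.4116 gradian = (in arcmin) 22.44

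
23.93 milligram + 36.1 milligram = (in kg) 6.003e-05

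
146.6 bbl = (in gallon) 6157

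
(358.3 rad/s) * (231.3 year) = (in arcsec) 5.391e+17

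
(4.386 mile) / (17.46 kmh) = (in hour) 0.4043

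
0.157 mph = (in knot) 0.1364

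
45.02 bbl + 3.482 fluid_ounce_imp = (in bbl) 45.02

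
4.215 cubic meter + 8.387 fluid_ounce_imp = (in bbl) 26.51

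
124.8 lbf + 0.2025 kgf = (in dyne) 5.571e+07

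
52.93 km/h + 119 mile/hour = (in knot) 132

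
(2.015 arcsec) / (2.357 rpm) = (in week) 6.544e-11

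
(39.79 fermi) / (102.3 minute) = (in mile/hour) 1.45e-17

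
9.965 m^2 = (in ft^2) 107.3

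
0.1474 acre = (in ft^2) 6421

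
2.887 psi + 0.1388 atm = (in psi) 4.927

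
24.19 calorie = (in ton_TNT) 2.419e-08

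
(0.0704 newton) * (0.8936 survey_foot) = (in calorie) 0.004583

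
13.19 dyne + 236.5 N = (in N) 236.5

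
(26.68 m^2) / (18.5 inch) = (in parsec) 1.84e-15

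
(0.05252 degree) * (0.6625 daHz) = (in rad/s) 0.006073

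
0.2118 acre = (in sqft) 9226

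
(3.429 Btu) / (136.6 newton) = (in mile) 0.01646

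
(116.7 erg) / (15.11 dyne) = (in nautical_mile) 4.17e-05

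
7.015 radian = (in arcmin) 2.412e+04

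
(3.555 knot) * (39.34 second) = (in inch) 2833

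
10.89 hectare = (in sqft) 1.172e+06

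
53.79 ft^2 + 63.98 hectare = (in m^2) 6.398e+05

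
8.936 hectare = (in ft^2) 9.619e+05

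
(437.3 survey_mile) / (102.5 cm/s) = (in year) 0.02177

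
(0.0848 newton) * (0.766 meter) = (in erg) 6.496e+05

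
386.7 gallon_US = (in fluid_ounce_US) 4.95e+04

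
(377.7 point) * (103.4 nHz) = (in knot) 2.678e-08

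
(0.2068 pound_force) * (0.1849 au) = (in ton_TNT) 6.081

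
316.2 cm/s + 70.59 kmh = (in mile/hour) 50.94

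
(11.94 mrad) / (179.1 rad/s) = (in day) 7.716e-10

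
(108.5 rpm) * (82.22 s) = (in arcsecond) 1.927e+08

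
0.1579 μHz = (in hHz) 1.579e-09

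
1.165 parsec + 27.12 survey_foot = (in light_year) 3.8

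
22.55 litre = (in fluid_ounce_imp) 793.6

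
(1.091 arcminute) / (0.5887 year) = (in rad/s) 1.709e-11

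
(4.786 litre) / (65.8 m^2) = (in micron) 72.74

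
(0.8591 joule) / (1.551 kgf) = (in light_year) 5.97e-18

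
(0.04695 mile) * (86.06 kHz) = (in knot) 1.264e+07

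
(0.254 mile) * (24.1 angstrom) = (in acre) 2.434e-10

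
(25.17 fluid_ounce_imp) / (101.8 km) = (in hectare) 7.025e-13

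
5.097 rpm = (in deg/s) 30.58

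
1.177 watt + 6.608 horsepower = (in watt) 4929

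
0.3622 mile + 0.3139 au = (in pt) 1.331e+14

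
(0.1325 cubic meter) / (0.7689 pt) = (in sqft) 5258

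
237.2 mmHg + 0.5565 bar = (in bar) 0.8727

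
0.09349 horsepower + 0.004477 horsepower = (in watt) 73.05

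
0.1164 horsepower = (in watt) 86.8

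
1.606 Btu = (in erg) 1.694e+10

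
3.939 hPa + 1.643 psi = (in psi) 1.7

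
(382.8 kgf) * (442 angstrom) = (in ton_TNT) 3.966e-14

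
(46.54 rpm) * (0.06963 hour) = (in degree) 7e+04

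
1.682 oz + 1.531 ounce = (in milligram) 9.109e+04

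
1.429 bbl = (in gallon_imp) 49.98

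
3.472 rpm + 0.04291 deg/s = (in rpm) 3.479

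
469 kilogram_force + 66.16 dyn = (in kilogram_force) 469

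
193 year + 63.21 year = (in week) 1.336e+04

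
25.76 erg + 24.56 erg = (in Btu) 4.769e-09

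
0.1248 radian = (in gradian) 7.945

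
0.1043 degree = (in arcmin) 6.258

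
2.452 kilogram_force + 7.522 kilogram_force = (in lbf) 21.99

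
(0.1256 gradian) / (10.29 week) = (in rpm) 3.027e-09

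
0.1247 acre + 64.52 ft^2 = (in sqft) 5496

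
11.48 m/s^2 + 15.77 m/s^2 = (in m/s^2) 27.25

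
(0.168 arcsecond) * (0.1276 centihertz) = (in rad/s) 1.039e-09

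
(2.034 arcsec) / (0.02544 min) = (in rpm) 6.169e-05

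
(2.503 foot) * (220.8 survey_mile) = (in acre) 66.99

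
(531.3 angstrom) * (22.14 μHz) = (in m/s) 1.176e-12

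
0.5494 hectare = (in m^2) 5494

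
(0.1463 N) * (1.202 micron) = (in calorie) 4.203e-08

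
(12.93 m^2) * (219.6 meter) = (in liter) 2.839e+06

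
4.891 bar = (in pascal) 4.891e+05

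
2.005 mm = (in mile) 1.246e-06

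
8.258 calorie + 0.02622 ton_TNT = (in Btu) 1.04e+05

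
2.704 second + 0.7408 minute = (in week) 7.796e-05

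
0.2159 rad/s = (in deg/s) 12.37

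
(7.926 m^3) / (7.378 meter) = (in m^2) 1.074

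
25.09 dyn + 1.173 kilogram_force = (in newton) 11.5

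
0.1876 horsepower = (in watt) 139.9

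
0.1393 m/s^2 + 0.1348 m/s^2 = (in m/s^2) 0.2741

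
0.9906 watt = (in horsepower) 0.001328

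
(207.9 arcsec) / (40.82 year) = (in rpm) 7.477e-12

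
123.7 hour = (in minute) 7422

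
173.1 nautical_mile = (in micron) 3.206e+11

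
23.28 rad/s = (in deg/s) 1334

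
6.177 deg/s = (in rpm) 1.029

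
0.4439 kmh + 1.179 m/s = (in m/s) 1.302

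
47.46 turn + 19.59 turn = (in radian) 421.3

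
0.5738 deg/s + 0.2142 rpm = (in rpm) 0.3098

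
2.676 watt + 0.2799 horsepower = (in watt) 211.4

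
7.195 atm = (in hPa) 7290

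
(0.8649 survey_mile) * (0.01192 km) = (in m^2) 1.659e+04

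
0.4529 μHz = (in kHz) 4.529e-10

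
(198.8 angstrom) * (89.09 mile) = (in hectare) 2.85e-07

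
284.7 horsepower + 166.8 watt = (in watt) 2.125e+05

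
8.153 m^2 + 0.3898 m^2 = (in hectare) 0.0008543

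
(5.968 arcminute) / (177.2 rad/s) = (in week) 1.62e-11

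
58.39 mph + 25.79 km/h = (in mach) 0.0977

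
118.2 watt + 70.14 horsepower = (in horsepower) 70.3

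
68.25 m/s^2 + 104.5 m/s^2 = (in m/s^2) 172.8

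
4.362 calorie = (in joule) 18.25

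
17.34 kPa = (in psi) 2.515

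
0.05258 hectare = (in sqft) 5660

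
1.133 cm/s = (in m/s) 0.01133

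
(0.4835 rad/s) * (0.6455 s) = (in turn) 0.04967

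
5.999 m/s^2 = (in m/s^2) 5.999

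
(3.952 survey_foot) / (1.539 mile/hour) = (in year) 5.552e-08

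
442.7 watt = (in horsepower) 0.5937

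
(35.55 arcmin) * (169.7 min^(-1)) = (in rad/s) 0.02925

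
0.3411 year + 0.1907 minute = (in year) 0.3411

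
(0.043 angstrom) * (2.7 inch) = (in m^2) 2.949e-13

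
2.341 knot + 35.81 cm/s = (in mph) 3.495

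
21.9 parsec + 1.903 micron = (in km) 6.758e+14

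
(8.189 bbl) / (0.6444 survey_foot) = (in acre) 0.001638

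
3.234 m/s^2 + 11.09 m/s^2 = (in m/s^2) 14.32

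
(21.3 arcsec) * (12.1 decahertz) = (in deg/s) 0.7159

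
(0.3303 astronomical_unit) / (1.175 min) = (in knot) 1.362e+09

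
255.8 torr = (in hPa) 341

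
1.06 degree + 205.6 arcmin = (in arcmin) 269.2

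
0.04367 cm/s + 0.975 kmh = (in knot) 0.5273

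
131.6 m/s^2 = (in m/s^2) 131.6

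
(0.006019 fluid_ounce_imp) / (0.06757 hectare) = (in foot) 8.304e-10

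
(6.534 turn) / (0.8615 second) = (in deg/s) 2730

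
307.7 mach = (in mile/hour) 2.344e+05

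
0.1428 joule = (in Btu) 0.0001353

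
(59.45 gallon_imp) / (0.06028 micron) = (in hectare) 448.3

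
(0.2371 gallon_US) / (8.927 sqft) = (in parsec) 3.507e-20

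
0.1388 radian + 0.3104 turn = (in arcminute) 7182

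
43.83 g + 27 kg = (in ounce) 953.9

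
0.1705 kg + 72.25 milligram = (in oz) 6.017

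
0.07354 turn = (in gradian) 29.42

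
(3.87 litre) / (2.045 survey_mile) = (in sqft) 1.266e-05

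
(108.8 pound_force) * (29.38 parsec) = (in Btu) 4.159e+17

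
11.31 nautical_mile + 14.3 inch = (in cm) 2.095e+06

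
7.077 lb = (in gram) 3210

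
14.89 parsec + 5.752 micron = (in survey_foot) 1.507e+18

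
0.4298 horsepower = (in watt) 320.5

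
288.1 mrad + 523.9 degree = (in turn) 1.501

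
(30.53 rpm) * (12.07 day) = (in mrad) 3.334e+09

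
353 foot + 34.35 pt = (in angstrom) 1.076e+12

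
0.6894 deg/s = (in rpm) 0.1149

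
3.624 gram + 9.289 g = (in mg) 1.291e+04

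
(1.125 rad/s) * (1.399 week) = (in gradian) 6.06e+07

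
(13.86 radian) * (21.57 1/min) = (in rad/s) 4.983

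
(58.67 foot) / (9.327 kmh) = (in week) 1.141e-05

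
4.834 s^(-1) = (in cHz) 483.4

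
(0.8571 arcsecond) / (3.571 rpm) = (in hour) 3.087e-09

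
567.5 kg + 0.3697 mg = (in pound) 1251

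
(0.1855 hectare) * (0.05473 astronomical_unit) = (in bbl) 9.553e+13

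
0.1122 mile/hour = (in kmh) 0.1806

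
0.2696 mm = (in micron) 269.6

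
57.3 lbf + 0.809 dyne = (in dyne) 2.549e+07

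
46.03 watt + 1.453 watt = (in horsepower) 0.06368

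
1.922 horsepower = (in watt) 1433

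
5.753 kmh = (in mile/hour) 3.575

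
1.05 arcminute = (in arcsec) 63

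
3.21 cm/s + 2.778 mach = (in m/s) 945.9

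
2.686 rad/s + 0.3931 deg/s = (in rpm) 25.71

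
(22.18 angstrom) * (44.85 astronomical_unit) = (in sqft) 1.602e+05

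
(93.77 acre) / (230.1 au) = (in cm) 1.102e-06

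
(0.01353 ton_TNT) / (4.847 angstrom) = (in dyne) 1.168e+22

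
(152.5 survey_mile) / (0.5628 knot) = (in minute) 1.413e+04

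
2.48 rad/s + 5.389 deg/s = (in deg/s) 147.5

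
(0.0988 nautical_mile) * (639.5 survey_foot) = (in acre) 8.813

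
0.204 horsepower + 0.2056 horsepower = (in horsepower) 0.4096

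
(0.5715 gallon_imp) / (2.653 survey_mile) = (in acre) 1.504e-10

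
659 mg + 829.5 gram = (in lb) 1.83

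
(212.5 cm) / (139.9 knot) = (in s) 0.02953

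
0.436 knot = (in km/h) 0.8075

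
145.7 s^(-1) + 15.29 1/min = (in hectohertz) 1.46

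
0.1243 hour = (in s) 447.5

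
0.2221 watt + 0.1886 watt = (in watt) 0.4107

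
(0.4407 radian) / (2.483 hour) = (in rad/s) 4.93e-05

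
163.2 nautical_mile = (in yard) 3.305e+05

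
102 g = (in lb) 0.2249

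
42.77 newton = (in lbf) 9.615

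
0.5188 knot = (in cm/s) 26.69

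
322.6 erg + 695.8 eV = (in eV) 2.014e+14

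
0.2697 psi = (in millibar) 18.6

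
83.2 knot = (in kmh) 154.1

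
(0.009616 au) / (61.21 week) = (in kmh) 139.9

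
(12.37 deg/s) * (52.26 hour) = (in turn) 6465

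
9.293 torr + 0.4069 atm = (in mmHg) 318.5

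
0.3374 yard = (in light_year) 3.261e-17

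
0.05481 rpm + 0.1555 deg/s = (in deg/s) 0.4844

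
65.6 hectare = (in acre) 162.1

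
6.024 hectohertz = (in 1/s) 602.4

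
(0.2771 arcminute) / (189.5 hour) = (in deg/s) 6.77e-09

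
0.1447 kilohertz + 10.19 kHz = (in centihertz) 1.033e+06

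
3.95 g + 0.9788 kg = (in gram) 982.8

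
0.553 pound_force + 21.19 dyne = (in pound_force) 0.553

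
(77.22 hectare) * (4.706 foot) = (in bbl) 6.967e+06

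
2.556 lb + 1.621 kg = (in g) 2780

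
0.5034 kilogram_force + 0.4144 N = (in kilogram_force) 0.5457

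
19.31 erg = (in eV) 1.205e+13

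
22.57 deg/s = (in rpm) 3.762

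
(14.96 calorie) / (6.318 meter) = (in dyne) 9.907e+05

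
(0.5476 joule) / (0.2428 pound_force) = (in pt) 1437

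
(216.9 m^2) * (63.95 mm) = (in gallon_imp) 3051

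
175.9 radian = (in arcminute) 6.047e+05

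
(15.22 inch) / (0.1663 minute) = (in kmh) 0.1395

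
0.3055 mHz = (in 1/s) 0.0003055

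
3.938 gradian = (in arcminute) 212.7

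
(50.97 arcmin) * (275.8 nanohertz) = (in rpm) 3.905e-08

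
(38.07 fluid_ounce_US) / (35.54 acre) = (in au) 5.233e-20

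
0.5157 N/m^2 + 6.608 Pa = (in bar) 7.124e-05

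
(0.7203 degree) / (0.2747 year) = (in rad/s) 1.451e-09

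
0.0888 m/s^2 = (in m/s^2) 0.0888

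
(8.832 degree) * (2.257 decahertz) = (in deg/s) 199.3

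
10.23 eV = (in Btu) 1.553e-21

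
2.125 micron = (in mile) 1.32e-09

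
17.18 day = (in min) 2.474e+04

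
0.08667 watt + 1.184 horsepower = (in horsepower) 1.184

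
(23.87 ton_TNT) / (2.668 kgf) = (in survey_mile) 2.372e+06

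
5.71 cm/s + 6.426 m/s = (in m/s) 6.483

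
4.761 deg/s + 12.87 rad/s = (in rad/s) 12.95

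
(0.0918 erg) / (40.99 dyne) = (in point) 0.06348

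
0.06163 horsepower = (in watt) 45.96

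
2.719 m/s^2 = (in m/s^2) 2.719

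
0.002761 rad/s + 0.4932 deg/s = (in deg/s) 0.6514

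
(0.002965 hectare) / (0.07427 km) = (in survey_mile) 0.0002481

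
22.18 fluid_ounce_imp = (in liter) 0.6302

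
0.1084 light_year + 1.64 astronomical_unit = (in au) 6857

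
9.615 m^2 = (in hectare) 0.0009615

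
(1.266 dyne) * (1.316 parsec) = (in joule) 5.141e+11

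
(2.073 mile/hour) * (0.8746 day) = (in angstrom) 7.003e+14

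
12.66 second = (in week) 2.093e-05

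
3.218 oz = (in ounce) 3.218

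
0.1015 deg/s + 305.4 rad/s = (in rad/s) 305.4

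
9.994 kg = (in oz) 352.5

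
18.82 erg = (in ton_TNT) 4.498e-16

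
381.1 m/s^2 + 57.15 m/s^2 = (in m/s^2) 438.2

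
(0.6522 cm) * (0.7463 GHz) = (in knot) 9.461e+06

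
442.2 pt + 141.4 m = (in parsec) 4.588e-15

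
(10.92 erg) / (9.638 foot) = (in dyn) 0.03717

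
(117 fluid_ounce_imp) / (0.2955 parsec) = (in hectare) 3.646e-23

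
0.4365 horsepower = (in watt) 325.5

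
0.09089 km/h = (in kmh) 0.09089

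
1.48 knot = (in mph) 1.703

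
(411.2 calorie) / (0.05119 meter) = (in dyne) 3.361e+09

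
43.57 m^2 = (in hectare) 0.004357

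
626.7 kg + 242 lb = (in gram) 7.365e+05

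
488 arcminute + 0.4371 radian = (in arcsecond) 1.194e+05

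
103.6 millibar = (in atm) 0.1022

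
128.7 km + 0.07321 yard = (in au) 8.603e-07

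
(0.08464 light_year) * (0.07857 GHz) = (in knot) 1.223e+23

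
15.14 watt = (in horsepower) 0.0203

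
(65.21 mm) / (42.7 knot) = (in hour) 8.246e-07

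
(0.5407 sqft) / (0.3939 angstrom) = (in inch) 5.021e+10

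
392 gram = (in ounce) 13.83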